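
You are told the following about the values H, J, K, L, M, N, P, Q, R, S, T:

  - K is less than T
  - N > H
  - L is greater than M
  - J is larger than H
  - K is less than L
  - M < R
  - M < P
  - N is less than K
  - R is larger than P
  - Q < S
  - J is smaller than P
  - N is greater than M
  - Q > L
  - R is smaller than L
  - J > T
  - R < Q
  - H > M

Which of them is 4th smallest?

The consecutive relations fix a unique order: M < H < N < K < T < J < P < R < L < Q < S.
Counting 4 from the smallest end gives K.

K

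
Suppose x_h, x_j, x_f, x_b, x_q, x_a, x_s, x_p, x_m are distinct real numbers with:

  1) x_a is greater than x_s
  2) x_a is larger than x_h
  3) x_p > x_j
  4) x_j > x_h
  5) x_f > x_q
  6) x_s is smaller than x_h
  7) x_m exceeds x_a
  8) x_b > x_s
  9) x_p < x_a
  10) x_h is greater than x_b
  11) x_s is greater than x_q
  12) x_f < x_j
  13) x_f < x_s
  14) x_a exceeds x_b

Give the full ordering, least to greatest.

Each adjacent pair is fixed by a given relation: x_q < x_f; x_f < x_s; x_s < x_b; x_b < x_h; x_h < x_j; x_j < x_p; x_p < x_a; x_a < x_m. Chaining them end to end gives the full order.

x_q < x_f < x_s < x_b < x_h < x_j < x_p < x_a < x_m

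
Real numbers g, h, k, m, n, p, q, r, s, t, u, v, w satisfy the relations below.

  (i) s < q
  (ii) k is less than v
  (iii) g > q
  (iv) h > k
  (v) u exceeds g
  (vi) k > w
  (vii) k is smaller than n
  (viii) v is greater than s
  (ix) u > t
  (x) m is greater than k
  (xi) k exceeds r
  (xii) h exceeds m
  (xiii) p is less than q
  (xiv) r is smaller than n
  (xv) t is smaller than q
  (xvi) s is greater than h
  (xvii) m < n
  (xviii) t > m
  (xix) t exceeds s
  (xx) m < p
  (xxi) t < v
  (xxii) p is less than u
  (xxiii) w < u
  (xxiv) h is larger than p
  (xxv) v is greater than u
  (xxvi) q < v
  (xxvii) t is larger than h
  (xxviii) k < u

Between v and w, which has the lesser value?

The relevant relations are w < k; k < m; m < p; p < h; h < s; s < t; t < q; q < g; g < u; u < v.
Chaining these gives w < k < m < p < h < s < t < q < g < u < v.
So w < v; w is the smaller of the two.

w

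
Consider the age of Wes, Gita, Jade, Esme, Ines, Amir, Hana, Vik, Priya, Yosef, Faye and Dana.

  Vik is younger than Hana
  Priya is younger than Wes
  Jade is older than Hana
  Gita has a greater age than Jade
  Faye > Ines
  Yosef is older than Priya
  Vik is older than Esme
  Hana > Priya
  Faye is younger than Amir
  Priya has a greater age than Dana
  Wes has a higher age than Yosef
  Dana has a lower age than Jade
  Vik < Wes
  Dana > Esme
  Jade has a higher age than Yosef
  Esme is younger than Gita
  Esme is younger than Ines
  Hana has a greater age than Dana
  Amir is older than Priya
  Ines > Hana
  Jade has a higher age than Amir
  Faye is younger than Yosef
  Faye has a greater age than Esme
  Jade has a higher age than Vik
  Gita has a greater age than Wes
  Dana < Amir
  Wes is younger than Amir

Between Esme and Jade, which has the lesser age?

Esme

Esme < Dana and Dana < Priya give Esme < Priya.
Then Priya < Hana extends the chain to Hana.
With Hana < Ines: Esme < Dana < Priya < Hana < Ines.
Then Ines < Faye extends the chain to Faye.
With Faye < Yosef: Esme < Dana < Priya < Hana < Ines < Faye < Yosef.
Then Yosef < Wes extends the chain to Wes.
With Wes < Amir: Esme < Dana < Priya < Hana < Ines < Faye < Yosef < Wes < Amir.
Then Amir < Jade extends the chain to Jade.
So Esme < Jade; Esme is the younger of the two.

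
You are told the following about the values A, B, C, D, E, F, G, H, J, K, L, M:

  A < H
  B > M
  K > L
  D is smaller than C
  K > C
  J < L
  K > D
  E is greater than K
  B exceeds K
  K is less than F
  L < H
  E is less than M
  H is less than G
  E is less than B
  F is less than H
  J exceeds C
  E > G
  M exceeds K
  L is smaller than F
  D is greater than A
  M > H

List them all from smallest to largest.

A < D < C < J < L < K < F < H < G < E < M < B

The consecutive links are each given: A < D; D < C; C < J; J < L; L < K; K < F; F < H; H < G; G < E; E < M; M < B.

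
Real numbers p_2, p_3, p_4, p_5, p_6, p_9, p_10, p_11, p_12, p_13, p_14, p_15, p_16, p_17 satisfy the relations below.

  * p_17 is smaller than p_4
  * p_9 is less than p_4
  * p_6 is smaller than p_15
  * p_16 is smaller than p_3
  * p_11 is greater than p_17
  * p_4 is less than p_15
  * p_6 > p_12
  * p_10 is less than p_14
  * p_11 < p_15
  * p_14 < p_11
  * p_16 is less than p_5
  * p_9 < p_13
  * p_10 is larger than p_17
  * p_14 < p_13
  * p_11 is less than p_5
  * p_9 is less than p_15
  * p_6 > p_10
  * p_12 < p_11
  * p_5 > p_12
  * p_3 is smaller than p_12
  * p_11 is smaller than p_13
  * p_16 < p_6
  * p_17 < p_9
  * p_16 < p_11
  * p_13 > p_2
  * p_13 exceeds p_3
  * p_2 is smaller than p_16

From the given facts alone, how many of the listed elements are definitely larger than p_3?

From p_3 the given relations immediately reach p_12, p_13.
From those, p_11, p_6, p_5 — 5 in total.
From those, p_15 — 6 in total.
No other element is forced above p_3 by the given relations, so the count is 6.

6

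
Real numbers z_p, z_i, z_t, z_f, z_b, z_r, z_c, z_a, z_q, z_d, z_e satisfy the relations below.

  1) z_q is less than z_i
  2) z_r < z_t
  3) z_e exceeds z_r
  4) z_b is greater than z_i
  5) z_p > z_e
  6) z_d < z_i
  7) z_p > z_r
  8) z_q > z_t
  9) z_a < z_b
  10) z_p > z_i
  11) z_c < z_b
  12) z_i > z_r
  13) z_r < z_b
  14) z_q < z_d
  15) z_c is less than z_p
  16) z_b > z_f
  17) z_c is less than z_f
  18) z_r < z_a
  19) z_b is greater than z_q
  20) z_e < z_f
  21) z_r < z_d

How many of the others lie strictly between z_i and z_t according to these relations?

2

Chaining upward from z_t reaches: z_q, z_d, z_p, z_b.
Chaining downward from z_i reaches: z_r, z_q, z_d.
Strictly between z_t and z_i are those in both lists: z_q, z_d — 2 elements.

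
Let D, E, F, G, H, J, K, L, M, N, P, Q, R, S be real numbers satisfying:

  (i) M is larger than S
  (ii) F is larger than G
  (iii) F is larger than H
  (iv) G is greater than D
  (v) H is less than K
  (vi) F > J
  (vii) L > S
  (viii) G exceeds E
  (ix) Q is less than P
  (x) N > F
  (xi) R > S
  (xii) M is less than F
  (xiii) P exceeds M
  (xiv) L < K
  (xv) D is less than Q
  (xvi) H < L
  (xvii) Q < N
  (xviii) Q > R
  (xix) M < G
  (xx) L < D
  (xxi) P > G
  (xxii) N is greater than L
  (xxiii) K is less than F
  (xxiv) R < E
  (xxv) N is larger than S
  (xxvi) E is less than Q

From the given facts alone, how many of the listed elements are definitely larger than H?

From H the given relations immediately reach L, K, F.
From those, D, N — 5 in total.
From those, Q, G — 7 in total.
From those, P — 8 in total.
Nothing else is reachable above H; 8 in all.

8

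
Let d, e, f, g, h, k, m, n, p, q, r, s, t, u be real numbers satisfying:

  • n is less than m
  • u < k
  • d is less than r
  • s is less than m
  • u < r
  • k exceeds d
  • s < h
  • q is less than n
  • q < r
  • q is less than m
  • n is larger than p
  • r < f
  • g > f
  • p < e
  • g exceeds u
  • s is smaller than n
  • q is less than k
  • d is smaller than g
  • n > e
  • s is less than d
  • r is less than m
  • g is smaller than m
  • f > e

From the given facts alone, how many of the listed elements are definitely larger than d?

5

The elements the relations force above d are r, k, f, g, m — no chain reaches any other.
That is 5.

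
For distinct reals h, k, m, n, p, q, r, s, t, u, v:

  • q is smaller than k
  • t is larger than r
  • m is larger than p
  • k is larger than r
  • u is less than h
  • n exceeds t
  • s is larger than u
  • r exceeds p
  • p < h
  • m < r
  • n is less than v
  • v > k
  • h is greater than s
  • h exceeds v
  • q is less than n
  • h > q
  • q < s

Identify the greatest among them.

h

q is not greatest since q < n; p is not greatest since p < m; m is not greatest since m < r; u is not greatest since u < s; s is not greatest since s < h; r is not greatest since r < k; t is not greatest since t < n; n is not greatest since n < v; k is not greatest since k < v; v is not greatest since v < h.
Only h has nothing above it, so h is the greatest.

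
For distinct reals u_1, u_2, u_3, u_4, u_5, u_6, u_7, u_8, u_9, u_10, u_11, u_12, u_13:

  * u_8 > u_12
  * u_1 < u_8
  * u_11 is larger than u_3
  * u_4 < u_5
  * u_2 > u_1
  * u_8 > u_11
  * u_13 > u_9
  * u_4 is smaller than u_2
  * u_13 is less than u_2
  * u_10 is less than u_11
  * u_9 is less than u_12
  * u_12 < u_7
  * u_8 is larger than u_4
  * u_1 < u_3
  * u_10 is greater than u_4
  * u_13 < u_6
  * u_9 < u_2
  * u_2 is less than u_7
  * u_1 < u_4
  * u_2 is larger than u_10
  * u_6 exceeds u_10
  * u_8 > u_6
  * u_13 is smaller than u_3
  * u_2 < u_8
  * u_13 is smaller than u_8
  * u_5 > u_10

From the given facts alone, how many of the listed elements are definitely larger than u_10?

The elements the relations force above u_10 are u_6, u_11, u_5, u_2, u_8, u_7 — no chain reaches any other.
That is 6.

6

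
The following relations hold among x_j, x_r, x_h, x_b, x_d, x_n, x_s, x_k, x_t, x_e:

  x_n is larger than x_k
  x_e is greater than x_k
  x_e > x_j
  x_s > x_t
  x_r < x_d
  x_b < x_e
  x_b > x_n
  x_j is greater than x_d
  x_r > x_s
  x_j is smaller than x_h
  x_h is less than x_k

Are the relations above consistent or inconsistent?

consistent

The single ordering x_t < x_s < x_r < x_d < x_j < x_h < x_k < x_n < x_b < x_e satisfies every listed relation, so no contradiction arises.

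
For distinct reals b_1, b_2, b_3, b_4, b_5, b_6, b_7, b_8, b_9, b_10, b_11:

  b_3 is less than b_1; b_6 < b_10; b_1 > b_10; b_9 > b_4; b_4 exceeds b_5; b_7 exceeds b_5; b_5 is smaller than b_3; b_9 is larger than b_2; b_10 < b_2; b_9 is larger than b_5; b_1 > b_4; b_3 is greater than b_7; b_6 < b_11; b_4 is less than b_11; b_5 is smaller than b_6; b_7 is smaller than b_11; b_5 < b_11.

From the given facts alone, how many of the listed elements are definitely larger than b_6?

5

Directly above b_6: b_10, b_11.
One step further: b_2, b_1 (4 so far).
One step further: b_9 (5 so far).
No other element is forced above b_6 by the given relations, so the count is 5.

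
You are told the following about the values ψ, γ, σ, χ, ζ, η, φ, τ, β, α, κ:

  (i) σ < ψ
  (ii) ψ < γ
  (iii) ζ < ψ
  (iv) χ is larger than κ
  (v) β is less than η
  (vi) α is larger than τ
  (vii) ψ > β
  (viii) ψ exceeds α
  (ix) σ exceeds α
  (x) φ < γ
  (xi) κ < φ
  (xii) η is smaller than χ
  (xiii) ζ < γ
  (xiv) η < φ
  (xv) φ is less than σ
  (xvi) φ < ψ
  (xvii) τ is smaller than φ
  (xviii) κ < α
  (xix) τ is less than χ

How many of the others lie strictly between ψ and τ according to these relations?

The relations place τ below ψ. An element lies strictly between them when it is forced above τ and also forced below ψ.
Above τ: {α, φ, σ, χ, γ}. Below ψ: {β, η, κ, α, φ, ζ, σ}.
Intersection: {α, φ, σ} — 3.

3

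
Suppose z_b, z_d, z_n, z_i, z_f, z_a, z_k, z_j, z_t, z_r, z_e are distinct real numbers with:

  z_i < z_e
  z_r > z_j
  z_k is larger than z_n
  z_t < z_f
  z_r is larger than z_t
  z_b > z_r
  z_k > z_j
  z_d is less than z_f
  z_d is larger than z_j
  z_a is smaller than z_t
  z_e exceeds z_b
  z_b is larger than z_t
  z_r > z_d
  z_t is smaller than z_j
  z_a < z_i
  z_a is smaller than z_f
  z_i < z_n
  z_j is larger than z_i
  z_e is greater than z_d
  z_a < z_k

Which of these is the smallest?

z_i is not least since z_a < z_i; z_t is not least since z_a < z_t; z_j is not least since z_i < z_j; z_n is not least since z_i < z_n; z_d is not least since z_j < z_d; z_r is not least since z_d < z_r; z_b is not least since z_t < z_b; z_f is not least since z_a < z_f; z_k is not least since z_n < z_k; z_e is not least since z_d < z_e.
Only z_a has nothing below it, so z_a is the smallest.

z_a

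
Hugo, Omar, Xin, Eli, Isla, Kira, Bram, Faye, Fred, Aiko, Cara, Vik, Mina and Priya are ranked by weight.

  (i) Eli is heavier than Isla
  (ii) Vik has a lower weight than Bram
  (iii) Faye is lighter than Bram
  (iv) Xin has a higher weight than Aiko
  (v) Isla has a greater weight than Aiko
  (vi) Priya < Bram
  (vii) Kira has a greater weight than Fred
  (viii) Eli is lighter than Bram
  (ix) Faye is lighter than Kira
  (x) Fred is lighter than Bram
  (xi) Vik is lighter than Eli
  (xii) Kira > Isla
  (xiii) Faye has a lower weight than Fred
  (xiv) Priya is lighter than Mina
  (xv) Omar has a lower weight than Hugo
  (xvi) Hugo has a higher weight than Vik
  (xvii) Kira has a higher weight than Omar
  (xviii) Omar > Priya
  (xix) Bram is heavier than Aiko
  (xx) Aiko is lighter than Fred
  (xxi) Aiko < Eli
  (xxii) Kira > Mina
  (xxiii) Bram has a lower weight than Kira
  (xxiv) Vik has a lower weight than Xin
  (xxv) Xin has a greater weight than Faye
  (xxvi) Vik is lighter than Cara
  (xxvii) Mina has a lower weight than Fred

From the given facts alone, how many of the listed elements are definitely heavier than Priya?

6

Directly above Priya: Omar, Mina, Bram.
One step further: Hugo, Fred, Kira (6 so far).
Nothing else is reachable above Priya; 6 in all.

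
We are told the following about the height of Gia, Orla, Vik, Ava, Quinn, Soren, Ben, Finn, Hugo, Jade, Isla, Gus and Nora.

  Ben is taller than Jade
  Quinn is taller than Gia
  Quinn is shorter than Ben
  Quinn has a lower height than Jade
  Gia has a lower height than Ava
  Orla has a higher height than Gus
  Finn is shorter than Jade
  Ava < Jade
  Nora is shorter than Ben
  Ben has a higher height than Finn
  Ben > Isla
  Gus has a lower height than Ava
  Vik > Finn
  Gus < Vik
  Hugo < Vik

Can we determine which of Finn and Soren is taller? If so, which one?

Following every chain through Finn: above Finn we get Vik, Jade, Ben.
Soren is not reached, and no chain runs the other way from Soren to Finn.
So the given relations leave the order of Finn and Soren undetermined.

undetermined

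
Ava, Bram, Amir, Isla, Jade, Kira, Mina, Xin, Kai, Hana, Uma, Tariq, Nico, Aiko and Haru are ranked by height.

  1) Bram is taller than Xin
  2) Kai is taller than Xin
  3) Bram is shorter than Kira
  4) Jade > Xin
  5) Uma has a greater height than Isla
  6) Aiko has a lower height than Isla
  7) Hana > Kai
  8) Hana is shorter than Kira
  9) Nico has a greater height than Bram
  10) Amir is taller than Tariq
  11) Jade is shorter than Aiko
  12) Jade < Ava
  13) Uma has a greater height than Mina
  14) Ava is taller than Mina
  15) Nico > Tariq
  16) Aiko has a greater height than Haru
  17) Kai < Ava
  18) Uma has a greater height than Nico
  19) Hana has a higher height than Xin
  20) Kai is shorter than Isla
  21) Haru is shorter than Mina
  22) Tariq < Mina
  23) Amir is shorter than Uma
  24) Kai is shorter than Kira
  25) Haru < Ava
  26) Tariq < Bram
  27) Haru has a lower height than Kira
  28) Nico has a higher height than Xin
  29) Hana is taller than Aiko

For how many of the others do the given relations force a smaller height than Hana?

Directly below Hana: Xin, Aiko, Kai.
One step further: Haru, Jade (5 so far).
Nothing else is reachable below Hana; 5 in all.

5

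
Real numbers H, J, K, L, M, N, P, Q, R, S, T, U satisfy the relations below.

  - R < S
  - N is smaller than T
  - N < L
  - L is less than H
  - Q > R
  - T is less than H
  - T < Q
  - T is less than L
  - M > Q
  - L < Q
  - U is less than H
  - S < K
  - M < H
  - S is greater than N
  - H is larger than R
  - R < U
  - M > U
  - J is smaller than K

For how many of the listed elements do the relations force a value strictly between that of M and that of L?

The relations place L below M. An element lies strictly between them when it is forced above L and also forced below M.
Above L: {Q, H}. Below M: {R, N, T, U, Q}.
Intersection: {Q} — 1.

1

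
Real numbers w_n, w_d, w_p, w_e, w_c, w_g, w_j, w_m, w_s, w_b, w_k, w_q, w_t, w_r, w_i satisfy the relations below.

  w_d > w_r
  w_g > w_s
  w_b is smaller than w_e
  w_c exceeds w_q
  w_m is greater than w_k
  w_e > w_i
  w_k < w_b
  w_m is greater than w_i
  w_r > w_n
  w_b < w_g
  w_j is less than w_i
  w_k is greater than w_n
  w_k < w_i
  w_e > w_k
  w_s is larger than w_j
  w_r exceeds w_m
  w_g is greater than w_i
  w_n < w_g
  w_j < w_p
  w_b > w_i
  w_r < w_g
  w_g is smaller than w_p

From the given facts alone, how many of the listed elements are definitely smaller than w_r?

Directly below w_r: w_n, w_m.
One step further: w_k, w_i (4 so far).
One step further: w_j (5 so far).
No other element is forced below w_r by the given relations, so the count is 5.

5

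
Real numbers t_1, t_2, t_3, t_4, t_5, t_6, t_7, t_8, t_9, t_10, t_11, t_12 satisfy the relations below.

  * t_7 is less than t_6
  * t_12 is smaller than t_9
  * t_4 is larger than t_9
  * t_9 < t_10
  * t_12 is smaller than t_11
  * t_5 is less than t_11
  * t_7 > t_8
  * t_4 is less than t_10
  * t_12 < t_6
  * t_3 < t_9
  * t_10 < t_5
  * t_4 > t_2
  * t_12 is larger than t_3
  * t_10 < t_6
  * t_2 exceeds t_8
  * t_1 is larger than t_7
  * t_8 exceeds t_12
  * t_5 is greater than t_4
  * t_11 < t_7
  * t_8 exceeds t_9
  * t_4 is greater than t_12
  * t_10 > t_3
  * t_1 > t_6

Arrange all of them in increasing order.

t_3 < t_12 < t_9 < t_8 < t_2 < t_4 < t_10 < t_5 < t_11 < t_7 < t_6 < t_1

Each adjacent pair is fixed by a given relation: t_3 < t_12; t_12 < t_9; t_9 < t_8; t_8 < t_2; t_2 < t_4; t_4 < t_10; t_10 < t_5; t_5 < t_11; t_11 < t_7; t_7 < t_6; t_6 < t_1. Chaining them end to end gives the full order.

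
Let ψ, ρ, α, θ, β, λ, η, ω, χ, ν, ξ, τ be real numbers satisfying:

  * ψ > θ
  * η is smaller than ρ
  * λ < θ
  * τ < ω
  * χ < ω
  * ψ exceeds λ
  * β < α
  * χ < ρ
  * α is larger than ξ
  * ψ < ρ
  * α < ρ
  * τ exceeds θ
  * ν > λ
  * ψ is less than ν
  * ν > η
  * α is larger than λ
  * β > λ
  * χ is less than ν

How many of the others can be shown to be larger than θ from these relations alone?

The elements the relations force above θ are τ, ψ, ρ, ν, ω — no chain reaches any other.
That is 5.

5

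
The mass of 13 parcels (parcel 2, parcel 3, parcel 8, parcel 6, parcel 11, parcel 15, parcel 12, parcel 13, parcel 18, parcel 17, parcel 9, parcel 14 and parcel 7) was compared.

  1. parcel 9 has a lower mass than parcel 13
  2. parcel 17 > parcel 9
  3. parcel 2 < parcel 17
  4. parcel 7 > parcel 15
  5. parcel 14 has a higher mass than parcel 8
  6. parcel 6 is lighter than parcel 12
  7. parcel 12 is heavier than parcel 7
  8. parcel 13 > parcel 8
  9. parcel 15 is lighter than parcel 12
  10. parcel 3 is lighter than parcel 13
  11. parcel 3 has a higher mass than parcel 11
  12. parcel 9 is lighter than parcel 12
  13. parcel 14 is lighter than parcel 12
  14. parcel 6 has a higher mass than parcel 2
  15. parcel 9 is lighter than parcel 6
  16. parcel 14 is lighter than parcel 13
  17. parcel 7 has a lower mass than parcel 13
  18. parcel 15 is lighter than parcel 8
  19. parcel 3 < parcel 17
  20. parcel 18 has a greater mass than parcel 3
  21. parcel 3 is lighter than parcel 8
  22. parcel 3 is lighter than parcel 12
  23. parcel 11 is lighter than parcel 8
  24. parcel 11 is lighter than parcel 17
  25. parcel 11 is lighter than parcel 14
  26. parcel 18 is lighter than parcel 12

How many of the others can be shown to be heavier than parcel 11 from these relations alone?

The elements the relations force above parcel 11 are parcel 3, parcel 18, parcel 8, parcel 14, parcel 13, parcel 17, parcel 12 — no chain reaches any other.
That is 7.

7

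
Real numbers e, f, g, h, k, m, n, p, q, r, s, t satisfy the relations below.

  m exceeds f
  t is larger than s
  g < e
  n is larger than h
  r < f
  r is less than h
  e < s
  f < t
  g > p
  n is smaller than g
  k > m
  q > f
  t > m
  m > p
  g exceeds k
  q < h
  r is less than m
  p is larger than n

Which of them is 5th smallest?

n

The consecutive relations fix a unique order: r < f < q < h < n < p < m < k < g < e < s < t.
The 5th smallest is n.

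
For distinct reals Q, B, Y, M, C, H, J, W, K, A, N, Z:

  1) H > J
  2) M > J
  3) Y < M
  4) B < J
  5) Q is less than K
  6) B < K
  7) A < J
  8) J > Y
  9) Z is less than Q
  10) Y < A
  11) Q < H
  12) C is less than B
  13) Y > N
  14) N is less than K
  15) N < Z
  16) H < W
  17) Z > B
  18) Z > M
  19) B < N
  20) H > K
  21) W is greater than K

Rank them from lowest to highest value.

The consecutive links are each given: C < B; B < N; N < Y; Y < A; A < J; J < M; M < Z; Z < Q; Q < K; K < H; H < W.

C < B < N < Y < A < J < M < Z < Q < K < H < W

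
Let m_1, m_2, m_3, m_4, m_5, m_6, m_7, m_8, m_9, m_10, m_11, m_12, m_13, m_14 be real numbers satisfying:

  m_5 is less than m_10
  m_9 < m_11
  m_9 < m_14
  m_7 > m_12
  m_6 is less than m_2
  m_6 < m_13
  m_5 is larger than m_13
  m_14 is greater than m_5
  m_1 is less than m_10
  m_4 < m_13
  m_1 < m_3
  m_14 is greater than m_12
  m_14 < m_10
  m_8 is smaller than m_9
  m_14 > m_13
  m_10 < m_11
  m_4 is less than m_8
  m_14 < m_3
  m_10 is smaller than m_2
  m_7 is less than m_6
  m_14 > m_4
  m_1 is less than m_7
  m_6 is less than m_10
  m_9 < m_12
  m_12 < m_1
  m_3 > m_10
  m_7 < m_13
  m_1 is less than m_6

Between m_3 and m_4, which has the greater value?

m_3

m_4 < m_8 and m_8 < m_9 give m_4 < m_9.
Then m_9 < m_12 extends the chain to m_12.
Then m_12 < m_1 extends the chain to m_1.
Then m_1 < m_7 extends the chain to m_7.
With m_7 < m_6: m_4 < m_8 < m_9 < m_12 < m_1 < m_7 < m_6.
With m_6 < m_13: m_4 < m_8 < m_9 < m_12 < m_1 < m_7 < m_6 < m_13.
Then m_13 < m_5 extends the chain to m_5.
Then m_5 < m_10 extends the chain to m_10.
With m_10 < m_3: m_4 < m_8 < m_9 < m_12 < m_1 < m_7 < m_6 < m_13 < m_5 < m_10 < m_3.
So m_4 < m_3; m_3 is the larger of the two.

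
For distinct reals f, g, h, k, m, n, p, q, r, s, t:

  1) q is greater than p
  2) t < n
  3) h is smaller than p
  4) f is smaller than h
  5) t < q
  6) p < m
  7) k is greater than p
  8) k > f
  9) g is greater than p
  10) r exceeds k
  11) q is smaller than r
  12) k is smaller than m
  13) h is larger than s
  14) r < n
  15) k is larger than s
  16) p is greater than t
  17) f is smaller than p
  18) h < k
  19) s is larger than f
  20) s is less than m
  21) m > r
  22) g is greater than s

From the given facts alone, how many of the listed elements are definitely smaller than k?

Directly below k: f, s, h, p.
One step further: t (5 so far).
No other element is forced below k by the given relations, so the count is 5.

5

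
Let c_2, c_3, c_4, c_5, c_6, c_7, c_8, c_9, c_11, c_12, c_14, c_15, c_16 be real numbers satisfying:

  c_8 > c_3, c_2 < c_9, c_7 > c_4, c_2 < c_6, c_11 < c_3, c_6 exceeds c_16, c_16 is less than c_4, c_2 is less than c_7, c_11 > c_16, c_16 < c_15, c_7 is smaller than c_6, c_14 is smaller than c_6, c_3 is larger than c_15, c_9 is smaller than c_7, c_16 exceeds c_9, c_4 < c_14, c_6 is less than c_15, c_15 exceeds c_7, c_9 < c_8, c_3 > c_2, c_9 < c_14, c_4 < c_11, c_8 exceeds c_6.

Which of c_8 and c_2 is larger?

c_8

Chaining the given relations: c_2 < c_9 < c_16 < c_4 < c_7 < c_6 < c_15 < c_3 < c_8.
So c_2 < c_8; c_8 is the larger of the two.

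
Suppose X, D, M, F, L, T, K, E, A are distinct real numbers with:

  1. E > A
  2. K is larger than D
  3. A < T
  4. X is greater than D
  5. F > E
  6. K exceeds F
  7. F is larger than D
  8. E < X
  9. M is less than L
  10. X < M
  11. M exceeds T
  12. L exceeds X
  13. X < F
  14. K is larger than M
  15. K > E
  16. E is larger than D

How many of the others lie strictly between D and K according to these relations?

4

Chaining upward from D reaches: E, X, M, F, L.
Chaining downward from K reaches: A, T, E, X, M, F.
Strictly between D and K are those in both lists: E, X, M, F — 4 elements.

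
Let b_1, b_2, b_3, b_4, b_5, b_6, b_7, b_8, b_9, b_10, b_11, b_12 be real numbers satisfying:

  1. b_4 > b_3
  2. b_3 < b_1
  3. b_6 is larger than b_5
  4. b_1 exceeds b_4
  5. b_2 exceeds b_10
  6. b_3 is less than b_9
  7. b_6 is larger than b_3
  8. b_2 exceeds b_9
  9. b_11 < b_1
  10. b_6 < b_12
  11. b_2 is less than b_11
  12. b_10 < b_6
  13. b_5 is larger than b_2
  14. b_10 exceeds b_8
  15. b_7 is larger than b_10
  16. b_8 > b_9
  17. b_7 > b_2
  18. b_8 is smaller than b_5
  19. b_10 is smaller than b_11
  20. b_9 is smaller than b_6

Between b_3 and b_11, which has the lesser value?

b_3

Following the relations from b_3: b_3 < b_9 < b_8 < b_10 < b_2 < b_11.
So b_3 < b_11; b_3 is the smaller of the two.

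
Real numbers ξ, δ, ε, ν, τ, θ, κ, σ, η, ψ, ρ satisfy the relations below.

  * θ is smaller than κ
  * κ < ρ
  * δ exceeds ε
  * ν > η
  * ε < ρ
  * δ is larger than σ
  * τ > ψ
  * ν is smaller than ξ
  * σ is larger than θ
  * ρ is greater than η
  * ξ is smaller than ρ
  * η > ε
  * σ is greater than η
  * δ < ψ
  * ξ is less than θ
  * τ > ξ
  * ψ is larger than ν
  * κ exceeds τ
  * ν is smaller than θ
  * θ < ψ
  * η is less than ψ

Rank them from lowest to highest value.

Nothing is placed below ε, so it is least; from there ε < η; η < ν; ν < ξ; ξ < θ; θ < σ; σ < δ; δ < ψ; ψ < τ; τ < κ; κ < ρ, each given directly.

ε < η < ν < ξ < θ < σ < δ < ψ < τ < κ < ρ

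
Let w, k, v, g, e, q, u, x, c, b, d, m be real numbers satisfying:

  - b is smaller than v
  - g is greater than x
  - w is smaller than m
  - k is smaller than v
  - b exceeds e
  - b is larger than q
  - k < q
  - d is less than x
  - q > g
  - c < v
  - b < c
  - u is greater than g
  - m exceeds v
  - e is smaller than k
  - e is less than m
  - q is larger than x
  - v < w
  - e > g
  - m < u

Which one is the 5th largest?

The consecutive relations fix a unique order: d < x < g < e < k < q < b < c < v < w < m < u.
The 5th largest is c.

c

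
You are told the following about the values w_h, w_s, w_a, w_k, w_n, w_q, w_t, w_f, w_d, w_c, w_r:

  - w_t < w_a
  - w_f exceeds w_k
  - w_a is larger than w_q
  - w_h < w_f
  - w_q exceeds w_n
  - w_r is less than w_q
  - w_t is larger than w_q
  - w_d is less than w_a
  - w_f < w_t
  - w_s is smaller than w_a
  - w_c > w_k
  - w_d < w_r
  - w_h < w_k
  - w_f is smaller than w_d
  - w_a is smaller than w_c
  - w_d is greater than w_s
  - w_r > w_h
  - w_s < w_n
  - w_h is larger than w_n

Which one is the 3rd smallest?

Chaining the given pairs: w_s < w_n < w_h < w_k < w_f < w_d < w_r < w_q < w_t < w_a < w_c.
The 3rd smallest is w_h.

w_h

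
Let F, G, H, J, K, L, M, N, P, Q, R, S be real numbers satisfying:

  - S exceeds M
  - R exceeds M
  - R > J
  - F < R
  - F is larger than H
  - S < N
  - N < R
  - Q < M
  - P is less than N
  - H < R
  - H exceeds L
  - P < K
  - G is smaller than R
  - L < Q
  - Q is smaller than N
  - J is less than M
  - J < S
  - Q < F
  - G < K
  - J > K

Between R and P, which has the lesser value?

Chaining the given relations: P < K < J < M < S < N < R.
So P < R; P is the smaller of the two.

P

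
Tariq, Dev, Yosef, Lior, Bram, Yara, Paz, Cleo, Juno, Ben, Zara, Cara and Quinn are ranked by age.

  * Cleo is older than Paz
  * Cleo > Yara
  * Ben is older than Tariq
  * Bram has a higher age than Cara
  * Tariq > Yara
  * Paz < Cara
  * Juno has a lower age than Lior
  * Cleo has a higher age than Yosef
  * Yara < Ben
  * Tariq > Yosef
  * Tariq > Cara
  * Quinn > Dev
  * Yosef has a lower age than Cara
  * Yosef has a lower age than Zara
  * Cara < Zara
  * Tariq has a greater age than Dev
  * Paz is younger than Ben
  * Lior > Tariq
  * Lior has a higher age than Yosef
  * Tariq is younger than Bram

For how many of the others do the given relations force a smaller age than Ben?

6

From Ben the given relations immediately reach Paz, Yara, Tariq.
From those, Yosef, Cara, Dev — 6 in total.
No other element is forced below Ben by the given relations, so the count is 6.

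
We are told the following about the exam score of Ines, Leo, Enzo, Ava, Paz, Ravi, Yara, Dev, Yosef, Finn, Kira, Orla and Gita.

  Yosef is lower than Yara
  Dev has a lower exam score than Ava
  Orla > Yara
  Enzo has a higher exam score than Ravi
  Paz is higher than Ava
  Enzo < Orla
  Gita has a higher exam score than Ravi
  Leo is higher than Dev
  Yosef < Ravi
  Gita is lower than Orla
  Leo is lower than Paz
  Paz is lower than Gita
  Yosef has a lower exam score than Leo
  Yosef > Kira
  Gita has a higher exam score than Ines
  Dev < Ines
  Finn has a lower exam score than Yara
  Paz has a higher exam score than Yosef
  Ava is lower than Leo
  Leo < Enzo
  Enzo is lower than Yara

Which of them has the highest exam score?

Kira is not greatest since Kira < Yosef; Yosef is not greatest since Yosef < Paz; Ravi is not greatest since Ravi < Gita; Dev is not greatest since Dev < Ava; Ava is not greatest since Ava < Paz; Leo is not greatest since Leo < Paz; Paz is not greatest since Paz < Gita; Ines is not greatest since Ines < Gita; Finn is not greatest since Finn < Yara; Enzo is not greatest since Enzo < Yara; Gita is not greatest since Gita < Orla; Yara is not greatest since Yara < Orla.
Only Orla has nothing above it, so Orla is the highest exam score.

Orla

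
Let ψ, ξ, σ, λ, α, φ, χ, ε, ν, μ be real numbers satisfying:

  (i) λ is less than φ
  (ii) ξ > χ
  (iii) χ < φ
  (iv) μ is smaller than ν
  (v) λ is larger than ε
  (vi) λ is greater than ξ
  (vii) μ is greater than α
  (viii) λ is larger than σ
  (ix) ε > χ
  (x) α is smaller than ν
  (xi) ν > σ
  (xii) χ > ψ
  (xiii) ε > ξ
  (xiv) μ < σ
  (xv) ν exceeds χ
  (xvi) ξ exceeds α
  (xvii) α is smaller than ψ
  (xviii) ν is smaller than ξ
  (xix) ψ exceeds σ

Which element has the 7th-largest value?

ψ

The consecutive relations fix a unique order: α < μ < σ < ψ < χ < ν < ξ < ε < λ < φ.
Counting 7 from the largest end gives ψ.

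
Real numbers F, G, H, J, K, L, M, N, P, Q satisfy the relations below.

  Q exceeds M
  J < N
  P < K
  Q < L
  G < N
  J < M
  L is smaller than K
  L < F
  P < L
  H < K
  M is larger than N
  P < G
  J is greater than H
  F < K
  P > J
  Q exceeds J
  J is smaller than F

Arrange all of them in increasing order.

H < J < P < G < N < M < Q < L < F < K

Nothing is placed below H, so it is least; from there H < J; J < P; P < G; G < N; N < M; M < Q; Q < L; L < F; F < K, each given directly.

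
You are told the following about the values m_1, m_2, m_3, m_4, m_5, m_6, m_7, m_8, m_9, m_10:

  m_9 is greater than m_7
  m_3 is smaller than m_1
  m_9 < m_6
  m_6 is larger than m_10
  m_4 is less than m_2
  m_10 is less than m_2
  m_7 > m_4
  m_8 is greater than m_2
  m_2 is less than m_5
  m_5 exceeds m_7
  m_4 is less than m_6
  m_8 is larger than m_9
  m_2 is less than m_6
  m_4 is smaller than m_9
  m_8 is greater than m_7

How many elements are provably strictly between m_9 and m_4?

1

Chaining upward from m_4 reaches: m_2, m_7, m_8, m_6, m_5.
Chaining downward from m_9 reaches: m_7.
Strictly between m_4 and m_9 are those in both lists: m_7 — 1 element.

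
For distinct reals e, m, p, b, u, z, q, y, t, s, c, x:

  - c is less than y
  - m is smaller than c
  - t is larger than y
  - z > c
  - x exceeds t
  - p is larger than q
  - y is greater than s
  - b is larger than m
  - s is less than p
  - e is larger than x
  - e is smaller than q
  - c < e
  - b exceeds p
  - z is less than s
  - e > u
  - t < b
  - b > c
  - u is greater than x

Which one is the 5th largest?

Chaining the given pairs: m < c < z < s < y < t < x < u < e < q < p < b.
The 5th largest is u.

u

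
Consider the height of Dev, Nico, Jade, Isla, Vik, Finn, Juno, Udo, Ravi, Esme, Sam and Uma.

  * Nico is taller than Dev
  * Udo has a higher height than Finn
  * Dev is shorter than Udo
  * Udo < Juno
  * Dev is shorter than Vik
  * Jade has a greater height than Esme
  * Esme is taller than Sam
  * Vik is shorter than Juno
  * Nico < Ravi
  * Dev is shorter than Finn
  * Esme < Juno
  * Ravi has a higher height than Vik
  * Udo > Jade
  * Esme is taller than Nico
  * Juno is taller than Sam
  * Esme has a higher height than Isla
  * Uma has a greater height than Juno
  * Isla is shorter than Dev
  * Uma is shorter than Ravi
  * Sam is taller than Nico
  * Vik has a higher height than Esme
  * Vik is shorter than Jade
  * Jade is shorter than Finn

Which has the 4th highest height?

Udo

Chaining the given pairs: Isla < Dev < Nico < Sam < Esme < Vik < Jade < Finn < Udo < Juno < Uma < Ravi.
The 4th largest is Udo.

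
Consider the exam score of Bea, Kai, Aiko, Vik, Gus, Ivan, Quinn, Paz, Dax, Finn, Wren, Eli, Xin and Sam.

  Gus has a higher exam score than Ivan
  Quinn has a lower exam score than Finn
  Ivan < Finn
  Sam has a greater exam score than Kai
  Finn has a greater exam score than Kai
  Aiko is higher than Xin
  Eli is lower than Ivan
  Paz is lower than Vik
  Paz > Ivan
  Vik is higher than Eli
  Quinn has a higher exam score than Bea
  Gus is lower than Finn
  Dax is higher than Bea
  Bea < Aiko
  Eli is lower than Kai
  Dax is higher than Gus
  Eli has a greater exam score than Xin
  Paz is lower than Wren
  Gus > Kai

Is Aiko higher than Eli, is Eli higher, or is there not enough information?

undetermined

Following every chain through Eli: above Eli we get Ivan, Kai, Sam, Gus, Paz, Vik, Finn, Dax, Wren; below Eli we get Xin.
Aiko is not reached, and no chain runs the other way from Aiko to Eli.
So the given relations leave the order of Eli and Aiko undetermined.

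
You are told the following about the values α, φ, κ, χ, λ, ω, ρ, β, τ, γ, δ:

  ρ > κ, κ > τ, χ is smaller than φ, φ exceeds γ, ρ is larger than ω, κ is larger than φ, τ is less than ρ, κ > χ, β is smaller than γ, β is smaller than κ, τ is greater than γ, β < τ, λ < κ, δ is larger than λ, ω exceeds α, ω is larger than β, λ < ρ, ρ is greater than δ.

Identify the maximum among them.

α is not greatest since α < ω; β is not greatest since β < τ; χ is not greatest since χ < φ; γ is not greatest since γ < φ; λ is not greatest since λ < ρ; τ is not greatest since τ < κ; φ is not greatest since φ < κ; δ is not greatest since δ < ρ; κ is not greatest since κ < ρ; ω is not greatest since ω < ρ.
Only ρ has nothing above it, so ρ is the maximum.

ρ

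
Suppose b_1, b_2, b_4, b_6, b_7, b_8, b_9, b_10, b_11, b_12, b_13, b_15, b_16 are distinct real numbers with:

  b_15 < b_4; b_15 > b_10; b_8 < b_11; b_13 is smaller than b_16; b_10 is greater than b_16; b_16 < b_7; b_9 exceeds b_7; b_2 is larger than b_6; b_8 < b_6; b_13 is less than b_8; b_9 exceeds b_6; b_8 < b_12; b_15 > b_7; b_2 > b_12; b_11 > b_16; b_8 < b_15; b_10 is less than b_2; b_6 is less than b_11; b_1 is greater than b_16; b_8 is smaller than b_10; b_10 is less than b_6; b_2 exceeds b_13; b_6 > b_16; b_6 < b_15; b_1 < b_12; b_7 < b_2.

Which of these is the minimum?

b_13

b_16 is not least since b_13 < b_16; b_7 is not least since b_16 < b_7; b_8 is not least since b_13 < b_8; b_10 is not least since b_8 < b_10; b_6 is not least since b_10 < b_6; b_1 is not least since b_16 < b_1; b_12 is not least since b_8 < b_12; b_11 is not least since b_16 < b_11; b_9 is not least since b_6 < b_9; b_15 is not least since b_8 < b_15; b_4 is not least since b_15 < b_4; b_2 is not least since b_10 < b_2.
Only b_13 has nothing below it, so b_13 is the minimum.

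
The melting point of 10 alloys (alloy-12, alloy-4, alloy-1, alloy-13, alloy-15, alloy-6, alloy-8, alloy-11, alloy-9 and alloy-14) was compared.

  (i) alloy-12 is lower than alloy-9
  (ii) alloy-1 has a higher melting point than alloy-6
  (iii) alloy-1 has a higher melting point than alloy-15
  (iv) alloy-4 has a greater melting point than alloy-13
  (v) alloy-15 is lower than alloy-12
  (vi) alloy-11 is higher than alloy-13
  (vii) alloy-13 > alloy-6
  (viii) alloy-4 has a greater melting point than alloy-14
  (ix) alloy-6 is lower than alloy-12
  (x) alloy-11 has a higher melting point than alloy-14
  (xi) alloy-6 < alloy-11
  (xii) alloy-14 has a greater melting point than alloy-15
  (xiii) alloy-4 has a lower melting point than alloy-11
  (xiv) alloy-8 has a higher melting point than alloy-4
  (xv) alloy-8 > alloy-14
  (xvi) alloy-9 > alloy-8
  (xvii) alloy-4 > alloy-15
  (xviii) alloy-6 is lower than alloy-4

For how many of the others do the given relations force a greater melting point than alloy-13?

4

Directly above alloy-13: alloy-4, alloy-11.
One step further: alloy-8 (3 so far).
One step further: alloy-9 (4 so far).
Nothing else is reachable above alloy-13; 4 in all.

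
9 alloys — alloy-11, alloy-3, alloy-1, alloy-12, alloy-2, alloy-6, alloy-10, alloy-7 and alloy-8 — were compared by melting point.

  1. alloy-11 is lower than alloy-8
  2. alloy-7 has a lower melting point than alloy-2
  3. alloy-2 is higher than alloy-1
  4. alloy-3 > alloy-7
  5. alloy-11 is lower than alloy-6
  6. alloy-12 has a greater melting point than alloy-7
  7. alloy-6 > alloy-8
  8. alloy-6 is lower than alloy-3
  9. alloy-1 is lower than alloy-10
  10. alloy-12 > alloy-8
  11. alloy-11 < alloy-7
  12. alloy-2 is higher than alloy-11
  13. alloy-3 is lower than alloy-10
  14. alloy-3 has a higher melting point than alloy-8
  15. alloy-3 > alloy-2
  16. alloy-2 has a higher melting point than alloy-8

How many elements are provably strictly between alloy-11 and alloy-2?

The relations place alloy-11 below alloy-2. An element lies strictly between them when it is forced above alloy-11 and also forced below alloy-2.
Above alloy-11: {alloy-7, alloy-8, alloy-6, alloy-3, alloy-12, alloy-10}. Below alloy-2: {alloy-7, alloy-8, alloy-1}.
Intersection: {alloy-7, alloy-8} — 2.

2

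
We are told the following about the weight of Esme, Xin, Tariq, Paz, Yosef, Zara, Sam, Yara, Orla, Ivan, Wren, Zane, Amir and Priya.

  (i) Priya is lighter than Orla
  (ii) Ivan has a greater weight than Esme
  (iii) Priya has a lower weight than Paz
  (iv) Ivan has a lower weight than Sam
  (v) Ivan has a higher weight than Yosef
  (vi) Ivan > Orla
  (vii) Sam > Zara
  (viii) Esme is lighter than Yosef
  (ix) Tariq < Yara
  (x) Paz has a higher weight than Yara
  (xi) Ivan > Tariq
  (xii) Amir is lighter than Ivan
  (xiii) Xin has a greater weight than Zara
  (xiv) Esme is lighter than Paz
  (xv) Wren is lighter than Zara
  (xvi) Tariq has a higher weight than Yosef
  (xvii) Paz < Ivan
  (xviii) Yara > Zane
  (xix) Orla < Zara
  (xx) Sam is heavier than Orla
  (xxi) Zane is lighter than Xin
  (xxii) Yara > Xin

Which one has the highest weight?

Amir is not greatest since Amir < Ivan; Zane is not greatest since Zane < Xin; Wren is not greatest since Wren < Zara; Priya is not greatest since Priya < Orla; Esme is not greatest since Esme < Ivan; Yosef is not greatest since Yosef < Tariq; Tariq is not greatest since Tariq < Ivan; Orla is not greatest since Orla < Sam; Zara is not greatest since Zara < Xin; Xin is not greatest since Xin < Yara; Yara is not greatest since Yara < Paz; Paz is not greatest since Paz < Ivan; Ivan is not greatest since Ivan < Sam.
Only Sam has nothing above it, so Sam is the highest weight.

Sam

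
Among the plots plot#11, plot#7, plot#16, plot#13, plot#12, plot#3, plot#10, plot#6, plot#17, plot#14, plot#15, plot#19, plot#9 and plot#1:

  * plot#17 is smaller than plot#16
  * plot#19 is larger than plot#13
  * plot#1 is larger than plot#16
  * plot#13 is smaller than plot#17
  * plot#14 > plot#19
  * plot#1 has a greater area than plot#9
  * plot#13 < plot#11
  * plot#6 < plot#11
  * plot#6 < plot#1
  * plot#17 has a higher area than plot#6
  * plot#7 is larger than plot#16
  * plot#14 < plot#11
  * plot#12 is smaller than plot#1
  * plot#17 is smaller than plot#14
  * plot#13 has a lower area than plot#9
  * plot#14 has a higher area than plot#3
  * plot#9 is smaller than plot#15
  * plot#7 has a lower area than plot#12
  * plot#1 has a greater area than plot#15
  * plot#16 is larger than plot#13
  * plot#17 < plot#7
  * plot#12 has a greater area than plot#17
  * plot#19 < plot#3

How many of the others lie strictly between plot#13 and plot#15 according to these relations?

Chaining upward from plot#13 reaches: plot#19, plot#9, plot#17, plot#16, plot#3, plot#7, plot#12, plot#1, plot#14, plot#11.
Chaining downward from plot#15 reaches: plot#9.
Strictly between plot#13 and plot#15 are those in both lists: plot#9 — 1 element.

1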